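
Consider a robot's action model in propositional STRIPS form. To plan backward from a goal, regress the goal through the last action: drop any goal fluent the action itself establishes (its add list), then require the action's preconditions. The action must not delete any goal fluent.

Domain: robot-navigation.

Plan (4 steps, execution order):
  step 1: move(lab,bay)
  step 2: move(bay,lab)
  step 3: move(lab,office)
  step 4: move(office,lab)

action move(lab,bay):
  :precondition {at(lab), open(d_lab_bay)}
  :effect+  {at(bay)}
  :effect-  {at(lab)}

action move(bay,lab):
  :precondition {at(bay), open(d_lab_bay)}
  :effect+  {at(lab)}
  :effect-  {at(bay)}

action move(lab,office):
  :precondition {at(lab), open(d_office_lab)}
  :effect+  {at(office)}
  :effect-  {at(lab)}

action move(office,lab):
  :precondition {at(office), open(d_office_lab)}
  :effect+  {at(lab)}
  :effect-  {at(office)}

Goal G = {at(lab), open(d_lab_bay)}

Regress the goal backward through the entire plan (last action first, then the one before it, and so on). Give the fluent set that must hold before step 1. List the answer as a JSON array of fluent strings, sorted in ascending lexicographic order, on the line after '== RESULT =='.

Regress step by step:
  through step 4 (move(office,lab)): drop {at(lab)}, keep {open(d_lab_bay)}, require {at(office), open(d_office_lab)}
    → {at(office), open(d_lab_bay), open(d_office_lab)}
  through step 3 (move(lab,office)): drop {at(office)}, keep {open(d_lab_bay), open(d_office_lab)}, require {at(lab), open(d_office_lab)}
    → {at(lab), open(d_lab_bay), open(d_office_lab)}
  through step 2 (move(bay,lab)): drop {at(lab)}, keep {open(d_lab_bay), open(d_office_lab)}, require {at(bay), open(d_lab_bay)}
    → {at(bay), open(d_lab_bay), open(d_office_lab)}
  through step 1 (move(lab,bay)): drop {at(bay)}, keep {open(d_lab_bay), open(d_office_lab)}, require {at(lab), open(d_lab_bay)}
    → {at(lab), open(d_lab_bay), open(d_office_lab)}

== RESULT ==
["at(lab)", "open(d_lab_bay)", "open(d_office_lab)"]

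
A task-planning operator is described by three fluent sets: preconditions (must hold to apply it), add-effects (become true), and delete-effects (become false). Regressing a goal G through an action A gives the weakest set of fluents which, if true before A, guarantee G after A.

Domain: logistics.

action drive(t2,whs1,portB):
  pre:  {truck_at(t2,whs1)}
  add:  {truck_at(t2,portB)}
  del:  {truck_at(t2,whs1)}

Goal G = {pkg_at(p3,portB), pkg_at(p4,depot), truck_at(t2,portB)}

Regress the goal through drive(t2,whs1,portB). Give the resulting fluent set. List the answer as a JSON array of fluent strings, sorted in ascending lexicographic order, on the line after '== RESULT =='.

Compute (G \ add) ∪ pre:
  G ∩ del = {}  (empty — regression defined)
  G \ add = {pkg_at(p3,portB), pkg_at(p4,depot), truck_at(t2,portB)} \ {truck_at(t2,portB)} = {pkg_at(p3,portB), pkg_at(p4,depot)}
  ∪ pre   = {pkg_at(p3,portB), pkg_at(p4,depot)} ∪ {truck_at(t2,whs1)}
          = {pkg_at(p3,portB), pkg_at(p4,depot), truck_at(t2,whs1)}

== RESULT ==
["pkg_at(p3,portB)", "pkg_at(p4,depot)", "truck_at(t2,whs1)"]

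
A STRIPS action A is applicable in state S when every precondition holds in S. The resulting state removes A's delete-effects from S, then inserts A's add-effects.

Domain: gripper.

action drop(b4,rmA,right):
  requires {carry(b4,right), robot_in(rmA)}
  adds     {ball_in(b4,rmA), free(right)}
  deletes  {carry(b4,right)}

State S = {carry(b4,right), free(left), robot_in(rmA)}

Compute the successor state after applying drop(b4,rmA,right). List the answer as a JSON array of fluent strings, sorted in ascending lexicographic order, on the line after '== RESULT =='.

Compute (S \ del) ∪ add:
  pre ⊆ S: {carry(b4,right), robot_in(rmA)} ⊆ S  — applicable
  S \ del = {free(left), robot_in(rmA)}
  ∪ add   = {ball_in(b4,rmA), free(left), free(right), robot_in(rmA)}

== RESULT ==
["ball_in(b4,rmA)", "free(left)", "free(right)", "robot_in(rmA)"]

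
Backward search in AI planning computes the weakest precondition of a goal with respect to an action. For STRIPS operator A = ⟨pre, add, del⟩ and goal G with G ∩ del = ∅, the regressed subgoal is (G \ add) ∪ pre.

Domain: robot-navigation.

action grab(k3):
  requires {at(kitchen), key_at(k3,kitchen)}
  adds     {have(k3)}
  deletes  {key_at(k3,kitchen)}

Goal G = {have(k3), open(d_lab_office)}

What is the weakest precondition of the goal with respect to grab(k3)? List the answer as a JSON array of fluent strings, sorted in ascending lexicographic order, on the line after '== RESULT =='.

Regress:
  G ∩ del = {}  (empty — regression defined)
  G \ add = {have(k3), open(d_lab_office)} \ {have(k3)} = {open(d_lab_office)}
  ∪ pre   = {open(d_lab_office)} ∪ {at(kitchen), key_at(k3,kitchen)}
          = {at(kitchen), key_at(k3,kitchen), open(d_lab_office)}

== RESULT ==
["at(kitchen)", "key_at(k3,kitchen)", "open(d_lab_office)"]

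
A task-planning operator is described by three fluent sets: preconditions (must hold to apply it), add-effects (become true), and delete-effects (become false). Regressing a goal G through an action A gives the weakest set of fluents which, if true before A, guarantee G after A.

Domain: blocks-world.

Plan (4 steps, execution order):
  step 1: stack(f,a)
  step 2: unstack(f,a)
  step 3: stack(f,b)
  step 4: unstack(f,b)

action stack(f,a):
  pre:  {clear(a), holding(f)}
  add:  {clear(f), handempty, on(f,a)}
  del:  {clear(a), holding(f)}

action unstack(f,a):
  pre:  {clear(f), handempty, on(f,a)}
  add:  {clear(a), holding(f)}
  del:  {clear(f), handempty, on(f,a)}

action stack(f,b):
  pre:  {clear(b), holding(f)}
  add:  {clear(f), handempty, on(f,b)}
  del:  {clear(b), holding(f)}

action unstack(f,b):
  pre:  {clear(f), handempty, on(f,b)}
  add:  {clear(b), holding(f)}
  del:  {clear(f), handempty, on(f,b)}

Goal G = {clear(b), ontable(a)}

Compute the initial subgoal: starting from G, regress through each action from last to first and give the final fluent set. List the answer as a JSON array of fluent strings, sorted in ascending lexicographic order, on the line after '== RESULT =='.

Work backward from the goal:
  through step 4 (unstack(f,b)): drop {clear(b)}, keep {ontable(a)}, require {clear(f), handempty, on(f,b)}
    → {clear(f), handempty, on(f,b), ontable(a)}
  through step 3 (stack(f,b)): drop {clear(f), handempty, on(f,b)}, keep {ontable(a)}, require {clear(b), holding(f)}
    → {clear(b), holding(f), ontable(a)}
  through step 2 (unstack(f,a)): drop {holding(f)}, keep {clear(b), ontable(a)}, require {clear(f), handempty, on(f,a)}
    → {clear(b), clear(f), handempty, on(f,a), ontable(a)}
  through step 1 (stack(f,a)): drop {clear(f), handempty, on(f,a)}, keep {clear(b), ontable(a)}, require {clear(a), holding(f)}
    → {clear(a), clear(b), holding(f), ontable(a)}

== RESULT ==
["clear(a)", "clear(b)", "holding(f)", "ontable(a)"]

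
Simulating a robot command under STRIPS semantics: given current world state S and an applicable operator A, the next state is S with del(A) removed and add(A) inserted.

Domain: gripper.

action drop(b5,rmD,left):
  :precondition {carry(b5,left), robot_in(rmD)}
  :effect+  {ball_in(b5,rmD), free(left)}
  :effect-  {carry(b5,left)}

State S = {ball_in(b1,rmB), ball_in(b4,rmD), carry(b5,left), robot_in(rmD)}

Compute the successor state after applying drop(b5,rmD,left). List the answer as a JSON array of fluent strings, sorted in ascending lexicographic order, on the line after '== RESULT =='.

Progress:
  pre ⊆ S: {carry(b5,left), robot_in(rmD)} ⊆ S  — applicable
  S \ del = {ball_in(b1,rmB), ball_in(b4,rmD), robot_in(rmD)}
  ∪ add   = {ball_in(b1,rmB), ball_in(b4,rmD), ball_in(b5,rmD), free(left), robot_in(rmD)}

== RESULT ==
["ball_in(b1,rmB)", "ball_in(b4,rmD)", "ball_in(b5,rmD)", "free(left)", "robot_in(rmD)"]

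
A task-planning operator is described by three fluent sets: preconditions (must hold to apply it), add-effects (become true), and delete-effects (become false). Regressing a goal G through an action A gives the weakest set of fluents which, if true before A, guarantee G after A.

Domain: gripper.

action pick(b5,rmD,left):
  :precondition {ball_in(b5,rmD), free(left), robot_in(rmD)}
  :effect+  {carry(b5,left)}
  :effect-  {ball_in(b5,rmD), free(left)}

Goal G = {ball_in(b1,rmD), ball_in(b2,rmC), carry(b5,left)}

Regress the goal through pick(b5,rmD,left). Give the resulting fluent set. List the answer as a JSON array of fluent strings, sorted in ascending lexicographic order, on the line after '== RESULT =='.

Compute (G \ add) ∪ pre:
  G ∩ del = {}  (empty — regression defined)
  G \ add = {ball_in(b1,rmD), ball_in(b2,rmC), carry(b5,left)} \ {carry(b5,left)} = {ball_in(b1,rmD), ball_in(b2,rmC)}
  ∪ pre   = {ball_in(b1,rmD), ball_in(b2,rmC)} ∪ {ball_in(b5,rmD), free(left), robot_in(rmD)}
          = {ball_in(b1,rmD), ball_in(b2,rmC), ball_in(b5,rmD), free(left), robot_in(rmD)}

== RESULT ==
["ball_in(b1,rmD)", "ball_in(b2,rmC)", "ball_in(b5,rmD)", "free(left)", "robot_in(rmD)"]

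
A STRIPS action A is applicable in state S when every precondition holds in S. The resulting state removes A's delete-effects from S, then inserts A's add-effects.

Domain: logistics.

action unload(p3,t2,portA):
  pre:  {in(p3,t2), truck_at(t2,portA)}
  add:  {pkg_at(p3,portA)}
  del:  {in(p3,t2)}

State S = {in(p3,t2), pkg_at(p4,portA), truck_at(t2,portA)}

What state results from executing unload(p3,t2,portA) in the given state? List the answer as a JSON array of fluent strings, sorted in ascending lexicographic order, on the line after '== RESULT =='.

Progress:
  pre ⊆ S: {in(p3,t2), truck_at(t2,portA)} ⊆ S  — applicable
  S \ del = {pkg_at(p4,portA), truck_at(t2,portA)}
  ∪ add   = {pkg_at(p3,portA), pkg_at(p4,portA), truck_at(t2,portA)}

== RESULT ==
["pkg_at(p3,portA)", "pkg_at(p4,portA)", "truck_at(t2,portA)"]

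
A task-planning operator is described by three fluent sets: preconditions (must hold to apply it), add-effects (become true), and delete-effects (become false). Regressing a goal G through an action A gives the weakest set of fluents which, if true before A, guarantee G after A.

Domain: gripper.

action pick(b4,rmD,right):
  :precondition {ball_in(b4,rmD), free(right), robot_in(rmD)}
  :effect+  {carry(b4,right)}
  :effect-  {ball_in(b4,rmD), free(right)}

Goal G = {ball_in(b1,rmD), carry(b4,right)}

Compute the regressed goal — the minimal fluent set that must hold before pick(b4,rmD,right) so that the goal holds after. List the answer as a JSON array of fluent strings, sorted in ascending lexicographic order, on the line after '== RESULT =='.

Compute (G \ add) ∪ pre:
  G ∩ del = {}  (empty — regression defined)
  G \ add = {ball_in(b1,rmD), carry(b4,right)} \ {carry(b4,right)} = {ball_in(b1,rmD)}
  ∪ pre   = {ball_in(b1,rmD)} ∪ {ball_in(b4,rmD), free(right), robot_in(rmD)}
          = {ball_in(b1,rmD), ball_in(b4,rmD), free(right), robot_in(rmD)}

== RESULT ==
["ball_in(b1,rmD)", "ball_in(b4,rmD)", "free(right)", "robot_in(rmD)"]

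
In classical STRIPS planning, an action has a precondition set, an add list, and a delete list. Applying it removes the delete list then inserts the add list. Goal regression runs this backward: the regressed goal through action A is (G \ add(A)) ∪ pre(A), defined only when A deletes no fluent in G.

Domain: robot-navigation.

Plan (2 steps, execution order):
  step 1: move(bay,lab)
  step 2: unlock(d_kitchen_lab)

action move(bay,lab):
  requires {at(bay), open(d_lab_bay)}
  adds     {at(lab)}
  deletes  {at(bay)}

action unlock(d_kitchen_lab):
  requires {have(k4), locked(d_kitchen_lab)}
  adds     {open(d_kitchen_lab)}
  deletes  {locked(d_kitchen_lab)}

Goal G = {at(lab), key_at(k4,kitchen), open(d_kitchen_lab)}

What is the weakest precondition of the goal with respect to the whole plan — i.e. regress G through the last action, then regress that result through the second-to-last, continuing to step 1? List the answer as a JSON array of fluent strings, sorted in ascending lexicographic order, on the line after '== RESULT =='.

Work backward from the goal:
  through step 2 (unlock(d_kitchen_lab)): drop {open(d_kitchen_lab)}, keep {at(lab), key_at(k4,kitchen)}, require {have(k4), locked(d_kitchen_lab)}
    → {at(lab), have(k4), key_at(k4,kitchen), locked(d_kitchen_lab)}
  through step 1 (move(bay,lab)): drop {at(lab)}, keep {have(k4), key_at(k4,kitchen), locked(d_kitchen_lab)}, require {at(bay), open(d_lab_bay)}
    → {at(bay), have(k4), key_at(k4,kitchen), locked(d_kitchen_lab), open(d_lab_bay)}

== RESULT ==
["at(bay)", "have(k4)", "key_at(k4,kitchen)", "locked(d_kitchen_lab)", "open(d_lab_bay)"]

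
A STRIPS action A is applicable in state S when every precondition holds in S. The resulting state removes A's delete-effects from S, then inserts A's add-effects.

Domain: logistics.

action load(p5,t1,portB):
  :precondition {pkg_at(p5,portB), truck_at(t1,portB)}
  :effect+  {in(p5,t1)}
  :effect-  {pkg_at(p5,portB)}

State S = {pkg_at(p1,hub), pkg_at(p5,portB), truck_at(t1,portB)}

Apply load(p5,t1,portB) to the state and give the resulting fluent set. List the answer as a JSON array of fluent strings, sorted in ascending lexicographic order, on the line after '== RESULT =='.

Progress:
  pre ⊆ S: {pkg_at(p5,portB), truck_at(t1,portB)} ⊆ S  — applicable
  S \ del = {pkg_at(p1,hub), truck_at(t1,portB)}
  ∪ add   = {in(p5,t1), pkg_at(p1,hub), truck_at(t1,portB)}

== RESULT ==
["in(p5,t1)", "pkg_at(p1,hub)", "truck_at(t1,portB)"]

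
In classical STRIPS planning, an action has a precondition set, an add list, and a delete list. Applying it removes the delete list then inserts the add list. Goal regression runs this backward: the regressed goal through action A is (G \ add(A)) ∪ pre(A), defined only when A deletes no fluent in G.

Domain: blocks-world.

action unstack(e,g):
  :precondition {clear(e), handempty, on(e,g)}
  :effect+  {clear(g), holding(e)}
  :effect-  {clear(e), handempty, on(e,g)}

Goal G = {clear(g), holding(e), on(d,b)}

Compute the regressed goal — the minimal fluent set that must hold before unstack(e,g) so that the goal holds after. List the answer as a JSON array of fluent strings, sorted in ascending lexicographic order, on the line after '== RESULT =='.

Regress:
  G ∩ del = {}  (empty — regression defined)
  G \ add = {clear(g), holding(e), on(d,b)} \ {clear(g), holding(e)} = {on(d,b)}
  ∪ pre   = {on(d,b)} ∪ {clear(e), handempty, on(e,g)}
          = {clear(e), handempty, on(d,b), on(e,g)}

== RESULT ==
["clear(e)", "handempty", "on(d,b)", "on(e,g)"]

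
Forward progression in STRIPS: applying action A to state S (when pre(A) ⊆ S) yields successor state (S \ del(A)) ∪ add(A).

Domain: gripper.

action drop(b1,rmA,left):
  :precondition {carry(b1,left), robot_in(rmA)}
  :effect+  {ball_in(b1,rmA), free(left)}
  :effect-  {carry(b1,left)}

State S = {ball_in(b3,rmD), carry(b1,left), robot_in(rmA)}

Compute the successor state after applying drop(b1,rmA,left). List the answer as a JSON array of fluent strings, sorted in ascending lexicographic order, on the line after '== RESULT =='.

Progress:
  pre ⊆ S: {carry(b1,left), robot_in(rmA)} ⊆ S  — applicable
  S \ del = {ball_in(b3,rmD), robot_in(rmA)}
  ∪ add   = {ball_in(b1,rmA), ball_in(b3,rmD), free(left), robot_in(rmA)}

== RESULT ==
["ball_in(b1,rmA)", "ball_in(b3,rmD)", "free(left)", "robot_in(rmA)"]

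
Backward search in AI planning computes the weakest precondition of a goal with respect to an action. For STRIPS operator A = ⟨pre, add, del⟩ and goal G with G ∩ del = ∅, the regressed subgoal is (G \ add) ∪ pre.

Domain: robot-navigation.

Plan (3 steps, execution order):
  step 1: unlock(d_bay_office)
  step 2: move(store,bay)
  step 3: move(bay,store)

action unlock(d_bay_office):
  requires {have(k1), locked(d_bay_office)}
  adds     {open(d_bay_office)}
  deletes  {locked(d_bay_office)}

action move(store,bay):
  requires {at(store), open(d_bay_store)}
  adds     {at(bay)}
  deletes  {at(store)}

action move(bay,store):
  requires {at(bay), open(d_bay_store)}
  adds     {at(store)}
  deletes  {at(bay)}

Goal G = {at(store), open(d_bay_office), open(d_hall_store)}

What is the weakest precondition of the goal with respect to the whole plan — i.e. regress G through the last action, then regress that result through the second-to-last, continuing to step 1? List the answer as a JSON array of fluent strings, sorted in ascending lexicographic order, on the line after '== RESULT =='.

Regress step by step:
  through step 3 (move(bay,store)): drop {at(store)}, keep {open(d_bay_office), open(d_hall_store)}, require {at(bay), open(d_bay_store)}
    → {at(bay), open(d_bay_office), open(d_bay_store), open(d_hall_store)}
  through step 2 (move(store,bay)): drop {at(bay)}, keep {open(d_bay_office), open(d_bay_store), open(d_hall_store)}, require {at(store), open(d_bay_store)}
    → {at(store), open(d_bay_office), open(d_bay_store), open(d_hall_store)}
  through step 1 (unlock(d_bay_office)): drop {open(d_bay_office)}, keep {at(store), open(d_bay_store), open(d_hall_store)}, require {have(k1), locked(d_bay_office)}
    → {at(store), have(k1), locked(d_bay_office), open(d_bay_store), open(d_hall_store)}

== RESULT ==
["at(store)", "have(k1)", "locked(d_bay_office)", "open(d_bay_store)", "open(d_hall_store)"]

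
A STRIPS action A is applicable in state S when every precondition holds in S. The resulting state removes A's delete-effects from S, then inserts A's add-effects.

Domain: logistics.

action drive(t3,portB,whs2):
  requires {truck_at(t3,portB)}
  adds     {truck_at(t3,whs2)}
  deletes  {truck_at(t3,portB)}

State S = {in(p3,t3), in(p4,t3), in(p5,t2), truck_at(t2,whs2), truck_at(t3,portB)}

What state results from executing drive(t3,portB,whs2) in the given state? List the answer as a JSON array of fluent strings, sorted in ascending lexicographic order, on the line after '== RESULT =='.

Progress:
  pre ⊆ S: {truck_at(t3,portB)} ⊆ S  — applicable
  S \ del = {in(p3,t3), in(p4,t3), in(p5,t2), truck_at(t2,whs2)}
  ∪ add   = {in(p3,t3), in(p4,t3), in(p5,t2), truck_at(t2,whs2), truck_at(t3,whs2)}

== RESULT ==
["in(p3,t3)", "in(p4,t3)", "in(p5,t2)", "truck_at(t2,whs2)", "truck_at(t3,whs2)"]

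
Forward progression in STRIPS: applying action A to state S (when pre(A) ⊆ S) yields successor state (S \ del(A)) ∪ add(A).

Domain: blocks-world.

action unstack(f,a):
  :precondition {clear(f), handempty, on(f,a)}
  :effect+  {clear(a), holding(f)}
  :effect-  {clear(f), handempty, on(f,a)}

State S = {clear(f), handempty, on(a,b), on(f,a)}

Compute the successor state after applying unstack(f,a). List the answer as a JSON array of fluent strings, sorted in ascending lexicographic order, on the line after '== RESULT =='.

Compute (S \ del) ∪ add:
  pre ⊆ S: {clear(f), handempty, on(f,a)} ⊆ S  — applicable
  S \ del = {on(a,b)}
  ∪ add   = {clear(a), holding(f), on(a,b)}

== RESULT ==
["clear(a)", "holding(f)", "on(a,b)"]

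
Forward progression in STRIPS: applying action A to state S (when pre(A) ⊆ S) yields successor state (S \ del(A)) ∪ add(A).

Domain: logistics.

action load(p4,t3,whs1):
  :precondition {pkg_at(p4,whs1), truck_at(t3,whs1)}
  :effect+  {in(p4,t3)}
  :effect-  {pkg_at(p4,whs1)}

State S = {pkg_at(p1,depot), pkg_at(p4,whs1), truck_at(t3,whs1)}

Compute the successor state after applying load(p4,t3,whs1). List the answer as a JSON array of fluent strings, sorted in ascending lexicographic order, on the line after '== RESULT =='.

Progress:
  pre ⊆ S: {pkg_at(p4,whs1), truck_at(t3,whs1)} ⊆ S  — applicable
  S \ del = {pkg_at(p1,depot), truck_at(t3,whs1)}
  ∪ add   = {in(p4,t3), pkg_at(p1,depot), truck_at(t3,whs1)}

== RESULT ==
["in(p4,t3)", "pkg_at(p1,depot)", "truck_at(t3,whs1)"]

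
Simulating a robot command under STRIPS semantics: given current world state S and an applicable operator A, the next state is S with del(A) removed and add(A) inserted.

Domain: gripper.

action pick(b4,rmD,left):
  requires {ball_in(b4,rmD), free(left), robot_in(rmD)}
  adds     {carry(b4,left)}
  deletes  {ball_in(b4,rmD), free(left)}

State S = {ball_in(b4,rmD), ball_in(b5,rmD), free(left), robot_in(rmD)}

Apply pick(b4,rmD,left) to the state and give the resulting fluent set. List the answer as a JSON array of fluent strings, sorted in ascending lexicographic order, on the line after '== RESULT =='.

Compute (S \ del) ∪ add:
  pre ⊆ S: {ball_in(b4,rmD), free(left), robot_in(rmD)} ⊆ S  — applicable
  S \ del = {ball_in(b5,rmD), robot_in(rmD)}
  ∪ add   = {ball_in(b5,rmD), carry(b4,left), robot_in(rmD)}

== RESULT ==
["ball_in(b5,rmD)", "carry(b4,left)", "robot_in(rmD)"]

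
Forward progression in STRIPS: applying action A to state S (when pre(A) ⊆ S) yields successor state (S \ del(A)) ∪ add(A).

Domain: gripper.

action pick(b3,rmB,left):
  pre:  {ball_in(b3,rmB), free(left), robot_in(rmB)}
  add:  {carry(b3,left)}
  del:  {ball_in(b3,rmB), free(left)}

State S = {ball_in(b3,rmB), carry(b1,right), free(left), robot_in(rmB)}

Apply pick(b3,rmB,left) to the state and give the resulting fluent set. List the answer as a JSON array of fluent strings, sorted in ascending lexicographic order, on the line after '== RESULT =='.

Progress:
  pre ⊆ S: {ball_in(b3,rmB), free(left), robot_in(rmB)} ⊆ S  — applicable
  S \ del = {carry(b1,right), robot_in(rmB)}
  ∪ add   = {carry(b1,right), carry(b3,left), robot_in(rmB)}

== RESULT ==
["carry(b1,right)", "carry(b3,left)", "robot_in(rmB)"]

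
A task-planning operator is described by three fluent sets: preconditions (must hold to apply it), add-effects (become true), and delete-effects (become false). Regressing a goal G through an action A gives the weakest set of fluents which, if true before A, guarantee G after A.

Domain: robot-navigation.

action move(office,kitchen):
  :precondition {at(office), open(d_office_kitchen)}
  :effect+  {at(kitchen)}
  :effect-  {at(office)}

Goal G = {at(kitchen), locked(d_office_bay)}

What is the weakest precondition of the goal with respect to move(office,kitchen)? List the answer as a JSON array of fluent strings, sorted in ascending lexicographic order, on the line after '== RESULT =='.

Compute (G \ add) ∪ pre:
  G ∩ del = {}  (empty — regression defined)
  G \ add = {at(kitchen), locked(d_office_bay)} \ {at(kitchen)} = {locked(d_office_bay)}
  ∪ pre   = {locked(d_office_bay)} ∪ {at(office), open(d_office_kitchen)}
          = {at(office), locked(d_office_bay), open(d_office_kitchen)}

== RESULT ==
["at(office)", "locked(d_office_bay)", "open(d_office_kitchen)"]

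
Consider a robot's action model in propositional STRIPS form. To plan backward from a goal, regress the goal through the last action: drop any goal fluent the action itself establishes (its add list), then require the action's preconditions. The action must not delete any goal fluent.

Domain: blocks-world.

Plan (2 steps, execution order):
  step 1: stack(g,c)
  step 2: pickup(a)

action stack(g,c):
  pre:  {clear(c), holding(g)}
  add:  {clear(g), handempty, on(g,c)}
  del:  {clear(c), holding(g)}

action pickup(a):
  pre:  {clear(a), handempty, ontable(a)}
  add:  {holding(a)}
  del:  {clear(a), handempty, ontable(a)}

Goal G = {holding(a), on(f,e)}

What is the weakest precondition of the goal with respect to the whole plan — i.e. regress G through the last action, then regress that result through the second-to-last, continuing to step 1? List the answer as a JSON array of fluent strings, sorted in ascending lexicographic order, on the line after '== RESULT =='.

Work backward from the goal:
  through step 2 (pickup(a)): drop {holding(a)}, keep {on(f,e)}, require {clear(a), handempty, ontable(a)}
    → {clear(a), handempty, on(f,e), ontable(a)}
  through step 1 (stack(g,c)): drop {handempty}, keep {clear(a), on(f,e), ontable(a)}, require {clear(c), holding(g)}
    → {clear(a), clear(c), holding(g), on(f,e), ontable(a)}

== RESULT ==
["clear(a)", "clear(c)", "holding(g)", "on(f,e)", "ontable(a)"]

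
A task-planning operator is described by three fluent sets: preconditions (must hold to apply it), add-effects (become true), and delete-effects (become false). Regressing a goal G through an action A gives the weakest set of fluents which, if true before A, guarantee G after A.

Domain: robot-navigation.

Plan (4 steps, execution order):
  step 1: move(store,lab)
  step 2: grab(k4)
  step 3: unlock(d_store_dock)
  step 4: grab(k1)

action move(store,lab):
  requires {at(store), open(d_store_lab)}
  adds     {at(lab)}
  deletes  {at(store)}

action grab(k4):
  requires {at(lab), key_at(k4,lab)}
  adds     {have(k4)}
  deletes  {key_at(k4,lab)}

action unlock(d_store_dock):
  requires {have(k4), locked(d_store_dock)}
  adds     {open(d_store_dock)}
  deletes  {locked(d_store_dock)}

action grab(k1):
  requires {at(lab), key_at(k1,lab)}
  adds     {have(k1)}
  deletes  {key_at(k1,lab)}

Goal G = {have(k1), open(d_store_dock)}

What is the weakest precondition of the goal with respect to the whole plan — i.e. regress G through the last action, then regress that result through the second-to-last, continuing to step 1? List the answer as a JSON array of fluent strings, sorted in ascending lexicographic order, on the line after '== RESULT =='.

Regress step by step:
  through step 4 (grab(k1)): drop {have(k1)}, keep {open(d_store_dock)}, require {at(lab), key_at(k1,lab)}
    → {at(lab), key_at(k1,lab), open(d_store_dock)}
  through step 3 (unlock(d_store_dock)): drop {open(d_store_dock)}, keep {at(lab), key_at(k1,lab)}, require {have(k4), locked(d_store_dock)}
    → {at(lab), have(k4), key_at(k1,lab), locked(d_store_dock)}
  through step 2 (grab(k4)): drop {have(k4)}, keep {at(lab), key_at(k1,lab), locked(d_store_dock)}, require {at(lab), key_at(k4,lab)}
    → {at(lab), key_at(k1,lab), key_at(k4,lab), locked(d_store_dock)}
  through step 1 (move(store,lab)): drop {at(lab)}, keep {key_at(k1,lab), key_at(k4,lab), locked(d_store_dock)}, require {at(store), open(d_store_lab)}
    → {at(store), key_at(k1,lab), key_at(k4,lab), locked(d_store_dock), open(d_store_lab)}

== RESULT ==
["at(store)", "key_at(k1,lab)", "key_at(k4,lab)", "locked(d_store_dock)", "open(d_store_lab)"]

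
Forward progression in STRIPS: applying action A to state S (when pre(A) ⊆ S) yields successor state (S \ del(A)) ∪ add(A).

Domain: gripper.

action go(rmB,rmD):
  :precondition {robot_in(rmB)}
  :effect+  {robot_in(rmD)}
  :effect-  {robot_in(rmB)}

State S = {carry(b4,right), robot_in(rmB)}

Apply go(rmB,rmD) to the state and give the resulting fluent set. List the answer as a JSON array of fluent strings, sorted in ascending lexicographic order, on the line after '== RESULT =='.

Compute (S \ del) ∪ add:
  pre ⊆ S: {robot_in(rmB)} ⊆ S  — applicable
  S \ del = {carry(b4,right)}
  ∪ add   = {carry(b4,right), robot_in(rmD)}

== RESULT ==
["carry(b4,right)", "robot_in(rmD)"]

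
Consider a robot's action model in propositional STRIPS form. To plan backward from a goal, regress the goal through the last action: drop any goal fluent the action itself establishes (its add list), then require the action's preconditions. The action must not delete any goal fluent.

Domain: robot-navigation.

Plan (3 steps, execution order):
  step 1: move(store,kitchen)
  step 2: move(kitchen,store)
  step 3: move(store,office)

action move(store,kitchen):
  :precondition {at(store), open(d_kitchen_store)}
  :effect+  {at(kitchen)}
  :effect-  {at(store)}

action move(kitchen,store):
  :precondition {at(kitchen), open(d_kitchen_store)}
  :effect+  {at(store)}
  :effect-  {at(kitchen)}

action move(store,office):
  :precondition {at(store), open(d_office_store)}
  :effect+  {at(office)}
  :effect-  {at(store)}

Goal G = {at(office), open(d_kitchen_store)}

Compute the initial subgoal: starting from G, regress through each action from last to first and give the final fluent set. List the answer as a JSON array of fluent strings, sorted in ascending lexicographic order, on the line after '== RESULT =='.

Work backward from the goal:
  through step 3 (move(store,office)): drop {at(office)}, keep {open(d_kitchen_store)}, require {at(store), open(d_office_store)}
    → {at(store), open(d_kitchen_store), open(d_office_store)}
  through step 2 (move(kitchen,store)): drop {at(store)}, keep {open(d_kitchen_store), open(d_office_store)}, require {at(kitchen), open(d_kitchen_store)}
    → {at(kitchen), open(d_kitchen_store), open(d_office_store)}
  through step 1 (move(store,kitchen)): drop {at(kitchen)}, keep {open(d_kitchen_store), open(d_office_store)}, require {at(store), open(d_kitchen_store)}
    → {at(store), open(d_kitchen_store), open(d_office_store)}

== RESULT ==
["at(store)", "open(d_kitchen_store)", "open(d_office_store)"]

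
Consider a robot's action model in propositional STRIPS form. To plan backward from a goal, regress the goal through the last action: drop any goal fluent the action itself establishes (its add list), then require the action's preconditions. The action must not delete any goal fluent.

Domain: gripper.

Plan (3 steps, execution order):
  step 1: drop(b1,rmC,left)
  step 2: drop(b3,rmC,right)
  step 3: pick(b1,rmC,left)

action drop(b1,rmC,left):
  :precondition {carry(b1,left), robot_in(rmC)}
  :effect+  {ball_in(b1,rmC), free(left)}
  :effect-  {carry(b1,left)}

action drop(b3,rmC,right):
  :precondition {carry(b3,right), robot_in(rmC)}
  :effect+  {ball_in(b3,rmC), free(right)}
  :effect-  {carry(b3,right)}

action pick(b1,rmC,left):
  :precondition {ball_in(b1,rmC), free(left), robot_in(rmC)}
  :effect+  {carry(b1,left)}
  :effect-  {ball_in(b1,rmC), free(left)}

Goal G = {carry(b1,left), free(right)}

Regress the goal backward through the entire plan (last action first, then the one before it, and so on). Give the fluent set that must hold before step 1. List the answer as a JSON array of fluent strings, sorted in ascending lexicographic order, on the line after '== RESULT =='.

Regress step by step:
  through step 3 (pick(b1,rmC,left)): drop {carry(b1,left)}, keep {free(right)}, require {ball_in(b1,rmC), free(left), robot_in(rmC)}
    → {ball_in(b1,rmC), free(left), free(right), robot_in(rmC)}
  through step 2 (drop(b3,rmC,right)): drop {free(right)}, keep {ball_in(b1,rmC), free(left), robot_in(rmC)}, require {carry(b3,right), robot_in(rmC)}
    → {ball_in(b1,rmC), carry(b3,right), free(left), robot_in(rmC)}
  through step 1 (drop(b1,rmC,left)): drop {ball_in(b1,rmC), free(left)}, keep {carry(b3,right), robot_in(rmC)}, require {carry(b1,left), robot_in(rmC)}
    → {carry(b1,left), carry(b3,right), robot_in(rmC)}

== RESULT ==
["carry(b1,left)", "carry(b3,right)", "robot_in(rmC)"]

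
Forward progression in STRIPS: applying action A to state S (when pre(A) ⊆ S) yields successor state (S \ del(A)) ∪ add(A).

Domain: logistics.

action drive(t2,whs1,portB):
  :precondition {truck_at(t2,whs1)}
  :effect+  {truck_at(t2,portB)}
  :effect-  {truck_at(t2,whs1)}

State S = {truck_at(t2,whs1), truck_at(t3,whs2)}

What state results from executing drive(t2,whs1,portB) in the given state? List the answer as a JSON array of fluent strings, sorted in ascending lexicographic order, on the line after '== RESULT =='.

Progress:
  pre ⊆ S: {truck_at(t2,whs1)} ⊆ S  — applicable
  S \ del = {truck_at(t3,whs2)}
  ∪ add   = {truck_at(t2,portB), truck_at(t3,whs2)}

== RESULT ==
["truck_at(t2,portB)", "truck_at(t3,whs2)"]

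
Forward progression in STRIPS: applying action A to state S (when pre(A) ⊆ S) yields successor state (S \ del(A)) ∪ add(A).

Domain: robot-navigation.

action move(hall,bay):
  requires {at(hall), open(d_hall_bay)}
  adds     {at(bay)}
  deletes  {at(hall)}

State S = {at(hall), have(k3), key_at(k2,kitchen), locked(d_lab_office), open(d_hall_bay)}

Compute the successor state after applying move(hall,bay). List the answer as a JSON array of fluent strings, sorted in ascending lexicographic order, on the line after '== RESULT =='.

Compute (S \ del) ∪ add:
  pre ⊆ S: {at(hall), open(d_hall_bay)} ⊆ S  — applicable
  S \ del = {have(k3), key_at(k2,kitchen), locked(d_lab_office), open(d_hall_bay)}
  ∪ add   = {at(bay), have(k3), key_at(k2,kitchen), locked(d_lab_office), open(d_hall_bay)}

== RESULT ==
["at(bay)", "have(k3)", "key_at(k2,kitchen)", "locked(d_lab_office)", "open(d_hall_bay)"]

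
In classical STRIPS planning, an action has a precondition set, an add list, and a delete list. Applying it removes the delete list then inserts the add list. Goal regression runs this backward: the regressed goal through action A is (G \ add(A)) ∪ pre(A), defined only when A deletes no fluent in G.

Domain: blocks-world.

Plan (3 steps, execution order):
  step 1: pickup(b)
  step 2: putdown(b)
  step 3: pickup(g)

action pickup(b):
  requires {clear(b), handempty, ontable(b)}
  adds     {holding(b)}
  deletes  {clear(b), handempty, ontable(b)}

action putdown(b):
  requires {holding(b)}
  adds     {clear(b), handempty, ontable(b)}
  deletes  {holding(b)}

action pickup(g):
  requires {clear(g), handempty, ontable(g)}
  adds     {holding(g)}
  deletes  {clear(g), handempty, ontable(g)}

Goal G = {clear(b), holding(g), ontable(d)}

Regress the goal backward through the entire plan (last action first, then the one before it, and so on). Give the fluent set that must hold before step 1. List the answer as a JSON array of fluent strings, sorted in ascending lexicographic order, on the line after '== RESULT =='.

Work backward from the goal:
  through step 3 (pickup(g)): drop {holding(g)}, keep {clear(b), ontable(d)}, require {clear(g), handempty, ontable(g)}
    → {clear(b), clear(g), handempty, ontable(d), ontable(g)}
  through step 2 (putdown(b)): drop {clear(b), handempty}, keep {clear(g), ontable(d), ontable(g)}, require {holding(b)}
    → {clear(g), holding(b), ontable(d), ontable(g)}
  through step 1 (pickup(b)): drop {holding(b)}, keep {clear(g), ontable(d), ontable(g)}, require {clear(b), handempty, ontable(b)}
    → {clear(b), clear(g), handempty, ontable(b), ontable(d), ontable(g)}

== RESULT ==
["clear(b)", "clear(g)", "handempty", "ontable(b)", "ontable(d)", "ontable(g)"]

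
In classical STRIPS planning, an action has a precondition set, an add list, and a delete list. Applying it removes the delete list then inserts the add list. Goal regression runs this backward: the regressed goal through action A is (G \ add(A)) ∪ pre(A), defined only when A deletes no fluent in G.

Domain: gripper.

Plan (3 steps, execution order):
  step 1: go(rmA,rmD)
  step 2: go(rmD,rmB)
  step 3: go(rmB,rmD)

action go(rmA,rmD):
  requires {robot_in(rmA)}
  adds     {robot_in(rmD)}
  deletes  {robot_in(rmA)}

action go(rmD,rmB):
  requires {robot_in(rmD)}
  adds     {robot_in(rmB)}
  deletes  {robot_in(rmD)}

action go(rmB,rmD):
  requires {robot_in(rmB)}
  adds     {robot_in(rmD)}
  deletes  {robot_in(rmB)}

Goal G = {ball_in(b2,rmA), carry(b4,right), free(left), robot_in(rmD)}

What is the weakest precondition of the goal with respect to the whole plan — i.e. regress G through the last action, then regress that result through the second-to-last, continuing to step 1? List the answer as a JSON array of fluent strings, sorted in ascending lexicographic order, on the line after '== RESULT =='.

Regress step by step:
  through step 3 (go(rmB,rmD)): drop {robot_in(rmD)}, keep {ball_in(b2,rmA), carry(b4,right), free(left)}, require {robot_in(rmB)}
    → {ball_in(b2,rmA), carry(b4,right), free(left), robot_in(rmB)}
  through step 2 (go(rmD,rmB)): drop {robot_in(rmB)}, keep {ball_in(b2,rmA), carry(b4,right), free(left)}, require {robot_in(rmD)}
    → {ball_in(b2,rmA), carry(b4,right), free(left), robot_in(rmD)}
  through step 1 (go(rmA,rmD)): drop {robot_in(rmD)}, keep {ball_in(b2,rmA), carry(b4,right), free(left)}, require {robot_in(rmA)}
    → {ball_in(b2,rmA), carry(b4,right), free(left), robot_in(rmA)}

== RESULT ==
["ball_in(b2,rmA)", "carry(b4,right)", "free(left)", "robot_in(rmA)"]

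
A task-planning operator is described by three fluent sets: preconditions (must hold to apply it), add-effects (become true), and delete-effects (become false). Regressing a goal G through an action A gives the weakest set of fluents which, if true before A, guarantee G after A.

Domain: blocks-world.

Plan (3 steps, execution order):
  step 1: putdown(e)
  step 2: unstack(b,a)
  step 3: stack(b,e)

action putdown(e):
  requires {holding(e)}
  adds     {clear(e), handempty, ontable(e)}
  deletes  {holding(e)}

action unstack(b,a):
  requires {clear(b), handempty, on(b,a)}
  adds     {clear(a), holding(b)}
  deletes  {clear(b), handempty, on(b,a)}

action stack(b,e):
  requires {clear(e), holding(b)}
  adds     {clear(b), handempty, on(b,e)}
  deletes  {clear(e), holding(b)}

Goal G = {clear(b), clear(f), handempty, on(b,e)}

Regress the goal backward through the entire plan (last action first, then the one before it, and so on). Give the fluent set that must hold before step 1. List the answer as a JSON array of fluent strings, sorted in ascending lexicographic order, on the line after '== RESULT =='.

Work backward from the goal:
  through step 3 (stack(b,e)): drop {clear(b), handempty, on(b,e)}, keep {clear(f)}, require {clear(e), holding(b)}
    → {clear(e), clear(f), holding(b)}
  through step 2 (unstack(b,a)): drop {holding(b)}, keep {clear(e), clear(f)}, require {clear(b), handempty, on(b,a)}
    → {clear(b), clear(e), clear(f), handempty, on(b,a)}
  through step 1 (putdown(e)): drop {clear(e), handempty}, keep {clear(b), clear(f), on(b,a)}, require {holding(e)}
    → {clear(b), clear(f), holding(e), on(b,a)}

== RESULT ==
["clear(b)", "clear(f)", "holding(e)", "on(b,a)"]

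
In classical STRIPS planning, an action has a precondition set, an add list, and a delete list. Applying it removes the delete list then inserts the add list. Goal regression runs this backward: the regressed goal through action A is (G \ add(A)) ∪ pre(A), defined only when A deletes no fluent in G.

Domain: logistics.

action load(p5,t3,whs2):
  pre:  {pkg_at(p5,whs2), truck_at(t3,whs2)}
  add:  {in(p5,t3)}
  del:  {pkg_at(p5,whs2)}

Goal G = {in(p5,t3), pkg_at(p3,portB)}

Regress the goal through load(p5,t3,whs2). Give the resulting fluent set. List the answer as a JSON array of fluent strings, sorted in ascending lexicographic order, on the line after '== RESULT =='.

Compute (G \ add) ∪ pre:
  G ∩ del = {}  (empty — regression defined)
  G \ add = {in(p5,t3), pkg_at(p3,portB)} \ {in(p5,t3)} = {pkg_at(p3,portB)}
  ∪ pre   = {pkg_at(p3,portB)} ∪ {pkg_at(p5,whs2), truck_at(t3,whs2)}
          = {pkg_at(p3,portB), pkg_at(p5,whs2), truck_at(t3,whs2)}

== RESULT ==
["pkg_at(p3,portB)", "pkg_at(p5,whs2)", "truck_at(t3,whs2)"]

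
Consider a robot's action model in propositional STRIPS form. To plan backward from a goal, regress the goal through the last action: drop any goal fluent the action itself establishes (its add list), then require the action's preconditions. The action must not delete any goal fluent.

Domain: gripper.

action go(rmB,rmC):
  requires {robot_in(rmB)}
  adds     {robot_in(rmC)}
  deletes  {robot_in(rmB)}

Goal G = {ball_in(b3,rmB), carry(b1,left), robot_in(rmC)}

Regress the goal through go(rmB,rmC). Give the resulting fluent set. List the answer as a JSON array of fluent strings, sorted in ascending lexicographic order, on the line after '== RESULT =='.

Compute (G \ add) ∪ pre:
  G ∩ del = {}  (empty — regression defined)
  G \ add = {ball_in(b3,rmB), carry(b1,left), robot_in(rmC)} \ {robot_in(rmC)} = {ball_in(b3,rmB), carry(b1,left)}
  ∪ pre   = {ball_in(b3,rmB), carry(b1,left)} ∪ {robot_in(rmB)}
          = {ball_in(b3,rmB), carry(b1,left), robot_in(rmB)}

== RESULT ==
["ball_in(b3,rmB)", "carry(b1,left)", "robot_in(rmB)"]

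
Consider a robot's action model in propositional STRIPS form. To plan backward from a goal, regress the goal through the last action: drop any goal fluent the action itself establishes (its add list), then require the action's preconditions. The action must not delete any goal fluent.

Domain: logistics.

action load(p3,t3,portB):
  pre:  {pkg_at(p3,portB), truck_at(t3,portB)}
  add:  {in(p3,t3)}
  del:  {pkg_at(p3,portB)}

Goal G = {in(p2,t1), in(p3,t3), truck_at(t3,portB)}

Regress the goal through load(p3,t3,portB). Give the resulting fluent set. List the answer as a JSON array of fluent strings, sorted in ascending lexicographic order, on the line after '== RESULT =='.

Compute (G \ add) ∪ pre:
  G ∩ del = {}  (empty — regression defined)
  G \ add = {in(p2,t1), in(p3,t3), truck_at(t3,portB)} \ {in(p3,t3)} = {in(p2,t1), truck_at(t3,portB)}
  ∪ pre   = {in(p2,t1), truck_at(t3,portB)} ∪ {pkg_at(p3,portB), truck_at(t3,portB)}
          = {in(p2,t1), pkg_at(p3,portB), truck_at(t3,portB)}

== RESULT ==
["in(p2,t1)", "pkg_at(p3,portB)", "truck_at(t3,portB)"]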